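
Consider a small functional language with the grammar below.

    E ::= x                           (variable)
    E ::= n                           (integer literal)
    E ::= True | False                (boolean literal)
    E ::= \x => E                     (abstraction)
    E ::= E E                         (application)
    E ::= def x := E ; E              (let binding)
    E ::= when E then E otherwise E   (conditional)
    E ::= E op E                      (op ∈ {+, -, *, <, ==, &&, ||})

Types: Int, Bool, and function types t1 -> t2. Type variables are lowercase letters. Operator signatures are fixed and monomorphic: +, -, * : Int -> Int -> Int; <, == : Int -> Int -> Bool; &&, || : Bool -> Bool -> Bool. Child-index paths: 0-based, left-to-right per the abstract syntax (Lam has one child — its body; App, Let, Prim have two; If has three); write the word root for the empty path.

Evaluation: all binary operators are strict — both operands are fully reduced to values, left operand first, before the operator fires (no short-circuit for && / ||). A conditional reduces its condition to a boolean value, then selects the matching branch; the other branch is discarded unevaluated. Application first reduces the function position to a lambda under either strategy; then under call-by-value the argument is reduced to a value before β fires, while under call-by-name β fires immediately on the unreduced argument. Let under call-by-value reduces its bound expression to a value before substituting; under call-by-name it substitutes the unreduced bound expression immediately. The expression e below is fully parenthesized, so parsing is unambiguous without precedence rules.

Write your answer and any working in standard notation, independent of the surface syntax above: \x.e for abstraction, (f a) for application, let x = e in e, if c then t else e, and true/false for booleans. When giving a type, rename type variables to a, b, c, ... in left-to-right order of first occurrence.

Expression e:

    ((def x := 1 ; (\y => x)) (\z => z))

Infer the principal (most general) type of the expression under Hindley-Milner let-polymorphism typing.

Answer: Int

Working:
let x : Int
x : Int
\y._ : a -> Int
z : b
\z._ : b -> b
  unify a -> Int ~ (b -> b) -> c
  unify a ~ b -> b
  unify Int ~ c
_ _ : Int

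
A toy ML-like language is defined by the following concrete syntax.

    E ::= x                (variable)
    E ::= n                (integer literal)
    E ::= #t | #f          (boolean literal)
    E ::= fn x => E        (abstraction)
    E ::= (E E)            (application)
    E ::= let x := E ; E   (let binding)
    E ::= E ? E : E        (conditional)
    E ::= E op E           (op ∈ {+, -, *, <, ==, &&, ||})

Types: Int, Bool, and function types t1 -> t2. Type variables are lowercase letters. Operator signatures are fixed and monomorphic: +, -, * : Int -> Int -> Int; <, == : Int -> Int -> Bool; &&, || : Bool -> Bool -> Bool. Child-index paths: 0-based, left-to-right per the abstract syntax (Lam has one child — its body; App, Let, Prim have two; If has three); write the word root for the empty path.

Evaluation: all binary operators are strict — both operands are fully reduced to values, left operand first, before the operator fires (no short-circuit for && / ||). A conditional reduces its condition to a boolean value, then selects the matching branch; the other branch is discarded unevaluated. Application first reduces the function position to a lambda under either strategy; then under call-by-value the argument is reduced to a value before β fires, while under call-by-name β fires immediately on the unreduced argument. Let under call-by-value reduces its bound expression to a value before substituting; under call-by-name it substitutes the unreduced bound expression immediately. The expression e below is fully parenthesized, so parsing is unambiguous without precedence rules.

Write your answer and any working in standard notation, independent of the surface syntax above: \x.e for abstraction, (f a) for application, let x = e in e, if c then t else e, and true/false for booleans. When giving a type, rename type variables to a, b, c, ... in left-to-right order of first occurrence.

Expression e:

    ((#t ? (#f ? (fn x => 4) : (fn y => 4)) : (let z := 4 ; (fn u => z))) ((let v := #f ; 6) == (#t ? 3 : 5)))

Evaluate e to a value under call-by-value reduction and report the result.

Trace:
step 0: ((if true then (if false then (\x.4) else (\y.4)) else (let z = 4 in (\u.z))) ((let v = false in 6) == (if true then 3 else 5)))
step 1: [if@0] ((if false then (\x.4) else (\y.4)) ((let v = false in 6) == (if true then 3 else 5)))
step 2: [if@0] ((\y.4) ((let v = false in 6) == (if true then 3 else 5)))
step 3: [let@1.0] ((\y.4) (6 == (if true then 3 else 5)))
step 4: [if@1.1] ((\y.4) (6 == 3))
step 5: [delta@1] ((\y.4) false)
step 6: [beta@root] 4

Answer: 4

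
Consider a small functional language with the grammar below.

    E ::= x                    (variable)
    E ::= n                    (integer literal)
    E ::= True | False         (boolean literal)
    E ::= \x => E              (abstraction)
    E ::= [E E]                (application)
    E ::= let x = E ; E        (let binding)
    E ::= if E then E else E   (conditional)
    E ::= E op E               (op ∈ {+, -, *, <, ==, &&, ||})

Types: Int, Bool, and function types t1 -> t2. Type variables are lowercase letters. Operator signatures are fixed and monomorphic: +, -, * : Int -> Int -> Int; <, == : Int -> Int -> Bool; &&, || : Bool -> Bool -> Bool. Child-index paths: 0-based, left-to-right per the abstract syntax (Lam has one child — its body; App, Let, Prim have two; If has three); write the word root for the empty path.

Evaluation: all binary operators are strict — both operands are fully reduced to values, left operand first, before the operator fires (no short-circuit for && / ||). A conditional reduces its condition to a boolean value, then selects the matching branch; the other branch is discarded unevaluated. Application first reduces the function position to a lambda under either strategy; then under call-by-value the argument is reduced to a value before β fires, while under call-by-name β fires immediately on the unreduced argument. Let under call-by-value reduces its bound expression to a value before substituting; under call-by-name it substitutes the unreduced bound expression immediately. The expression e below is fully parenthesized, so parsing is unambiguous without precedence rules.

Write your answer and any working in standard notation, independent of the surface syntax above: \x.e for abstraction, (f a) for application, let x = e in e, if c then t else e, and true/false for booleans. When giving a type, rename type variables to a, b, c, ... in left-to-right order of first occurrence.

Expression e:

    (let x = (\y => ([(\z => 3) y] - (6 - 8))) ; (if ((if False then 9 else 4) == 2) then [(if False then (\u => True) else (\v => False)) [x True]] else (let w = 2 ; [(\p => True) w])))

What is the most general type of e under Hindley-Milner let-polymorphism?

Answer: Bool

Working:
\z._ : b -> Int
y : a
  unify b -> Int ~ a -> c
  unify b ~ a
  unify Int ~ c
_ _ : Int
  unify Int ~ Int
  unify Int ~ Int
  unify Int ~ Int
  unify Int ~ Int
\y._ : a -> Int
let x : forall. a -> Int
  unify Bool ~ Bool
  unify Int ~ Int
  unify Int ~ Int
  unify Int ~ Int
  unify Bool ~ Bool
  unify Bool ~ Bool
\u._ : d -> Bool
\v._ : e -> Bool
  unify d -> Bool ~ e -> Bool
  unify d ~ e
  unify Bool ~ Bool
x : f -> Int
  unify f -> Int ~ Bool -> g
  unify f ~ Bool
  unify Int ~ g
_ _ : Int
  unify e -> Bool ~ Int -> h
  unify e ~ Int
  unify Bool ~ h
_ _ : Bool
let w : Int
\p._ : i -> Bool
w : Int
  unify i -> Bool ~ Int -> j
  unify i ~ Int
  unify Bool ~ j
_ _ : Bool
  unify Bool ~ Bool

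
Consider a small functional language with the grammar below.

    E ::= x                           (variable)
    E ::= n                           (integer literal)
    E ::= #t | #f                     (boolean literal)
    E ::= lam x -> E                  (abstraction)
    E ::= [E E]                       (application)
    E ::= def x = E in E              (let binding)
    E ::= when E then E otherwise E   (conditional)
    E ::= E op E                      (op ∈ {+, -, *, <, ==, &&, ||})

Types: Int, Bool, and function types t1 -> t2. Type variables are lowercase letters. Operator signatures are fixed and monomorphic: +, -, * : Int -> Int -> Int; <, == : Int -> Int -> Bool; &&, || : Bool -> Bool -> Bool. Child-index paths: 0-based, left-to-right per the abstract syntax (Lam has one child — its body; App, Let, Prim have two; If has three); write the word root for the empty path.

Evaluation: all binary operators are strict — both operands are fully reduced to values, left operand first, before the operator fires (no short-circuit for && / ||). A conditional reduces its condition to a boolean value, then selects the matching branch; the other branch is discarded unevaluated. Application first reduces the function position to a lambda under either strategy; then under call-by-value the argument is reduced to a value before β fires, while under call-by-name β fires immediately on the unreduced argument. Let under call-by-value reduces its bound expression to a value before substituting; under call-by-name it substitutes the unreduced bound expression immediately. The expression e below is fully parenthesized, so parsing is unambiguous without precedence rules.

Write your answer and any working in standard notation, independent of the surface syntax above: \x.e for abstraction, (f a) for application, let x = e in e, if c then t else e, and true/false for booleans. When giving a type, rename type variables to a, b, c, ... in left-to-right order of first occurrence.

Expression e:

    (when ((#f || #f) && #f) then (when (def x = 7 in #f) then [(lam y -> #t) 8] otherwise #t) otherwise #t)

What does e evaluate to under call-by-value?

Answer: true

Derivation:
step 0: (if ((false || false) && false) then (if (let x = 7 in false) then ((\y.true) 8) else true) else true)
step 1: [delta@0.0] (if (false && false) then (if (let x = 7 in false) then ((\y.true) 8) else true) else true)
step 2: [delta@0] (if false then (if (let x = 7 in false) then ((\y.true) 8) else true) else true)
step 3: [if@root] true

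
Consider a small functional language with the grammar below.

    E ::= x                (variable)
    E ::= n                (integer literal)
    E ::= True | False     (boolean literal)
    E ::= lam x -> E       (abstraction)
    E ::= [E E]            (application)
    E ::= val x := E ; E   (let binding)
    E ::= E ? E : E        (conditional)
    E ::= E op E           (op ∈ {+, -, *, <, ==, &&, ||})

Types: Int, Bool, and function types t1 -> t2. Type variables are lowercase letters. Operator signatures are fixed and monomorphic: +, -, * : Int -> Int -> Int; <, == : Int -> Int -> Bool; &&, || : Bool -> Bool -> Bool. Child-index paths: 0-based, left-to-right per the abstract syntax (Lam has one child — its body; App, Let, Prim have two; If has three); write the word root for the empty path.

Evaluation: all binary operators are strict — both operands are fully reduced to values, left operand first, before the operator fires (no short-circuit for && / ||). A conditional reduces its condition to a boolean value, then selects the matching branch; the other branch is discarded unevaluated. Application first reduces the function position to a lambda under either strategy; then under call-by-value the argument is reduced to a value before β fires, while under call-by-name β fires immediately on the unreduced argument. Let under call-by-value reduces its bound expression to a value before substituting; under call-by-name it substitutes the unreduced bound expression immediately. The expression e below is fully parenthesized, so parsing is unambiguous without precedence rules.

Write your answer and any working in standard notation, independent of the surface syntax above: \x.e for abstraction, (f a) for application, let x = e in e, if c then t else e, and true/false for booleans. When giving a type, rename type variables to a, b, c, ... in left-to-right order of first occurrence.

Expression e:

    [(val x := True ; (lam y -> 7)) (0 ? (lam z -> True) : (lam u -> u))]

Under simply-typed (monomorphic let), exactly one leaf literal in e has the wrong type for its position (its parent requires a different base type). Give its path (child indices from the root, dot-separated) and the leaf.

Answer: 1.0 : 0

Working:
let x : Bool
\y._ : a -> Int
  unify Int ~ Bool
  FAIL: mismatch Int ~ Bool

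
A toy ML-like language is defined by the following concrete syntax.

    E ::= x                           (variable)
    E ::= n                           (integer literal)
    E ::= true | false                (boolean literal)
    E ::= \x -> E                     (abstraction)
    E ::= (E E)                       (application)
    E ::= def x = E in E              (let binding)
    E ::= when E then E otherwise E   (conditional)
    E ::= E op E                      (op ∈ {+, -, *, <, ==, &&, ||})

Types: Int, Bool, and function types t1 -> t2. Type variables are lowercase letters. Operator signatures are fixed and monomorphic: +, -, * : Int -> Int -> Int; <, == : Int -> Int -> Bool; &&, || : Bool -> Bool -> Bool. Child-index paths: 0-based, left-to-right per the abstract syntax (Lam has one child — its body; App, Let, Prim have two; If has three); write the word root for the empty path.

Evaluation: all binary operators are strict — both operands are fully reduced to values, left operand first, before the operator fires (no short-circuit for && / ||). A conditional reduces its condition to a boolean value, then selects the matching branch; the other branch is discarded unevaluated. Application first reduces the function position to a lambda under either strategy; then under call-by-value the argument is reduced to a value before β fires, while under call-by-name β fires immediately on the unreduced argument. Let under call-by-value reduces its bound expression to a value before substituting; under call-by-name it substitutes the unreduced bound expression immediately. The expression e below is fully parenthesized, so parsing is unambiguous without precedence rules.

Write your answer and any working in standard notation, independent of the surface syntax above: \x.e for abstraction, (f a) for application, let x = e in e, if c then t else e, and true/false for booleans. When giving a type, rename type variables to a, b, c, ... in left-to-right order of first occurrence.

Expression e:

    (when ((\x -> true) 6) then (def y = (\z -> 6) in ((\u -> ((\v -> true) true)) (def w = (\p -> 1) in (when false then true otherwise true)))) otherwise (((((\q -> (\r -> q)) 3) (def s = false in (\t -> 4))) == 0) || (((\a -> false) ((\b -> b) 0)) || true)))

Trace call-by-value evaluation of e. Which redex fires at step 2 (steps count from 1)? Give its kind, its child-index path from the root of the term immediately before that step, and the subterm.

Answer: if at root : (if true then (let y = (\z.6) in ((\u.((\v.true) true)) (let w = (\p.1) in (if false then true else true)))) else (((((\q.(\r.q)) 3) (let s = false in (\t.4))) == 0) || (((\a.false) ((\b.b) 0)) || true)))

Trace:
step 0: (if ((\x.true) 6) then (let y = (\z.6) in ((\u.((\v.true) true)) (let w = (\p.1) in (if false then true else true)))) else (((((\q.(\r.q)) 3) (let s = false in (\t.4))) == 0) || (((\a.false) ((\b.b) 0)) || true)))
step 1: [beta@0] (if true then (let y = (\z.6) in ((\u.((\v.true) true)) (let w = (\p.1) in (if false then true else true)))) else (((((\q.(\r.q)) 3) (let s = false in (\t.4))) == 0) || (((\a.false) ((\b.b) 0)) || true)))
step 2: [if@root] (let y = (\z.6) in ((\u.((\v.true) true)) (let w = (\p.1) in (if false then true else true))))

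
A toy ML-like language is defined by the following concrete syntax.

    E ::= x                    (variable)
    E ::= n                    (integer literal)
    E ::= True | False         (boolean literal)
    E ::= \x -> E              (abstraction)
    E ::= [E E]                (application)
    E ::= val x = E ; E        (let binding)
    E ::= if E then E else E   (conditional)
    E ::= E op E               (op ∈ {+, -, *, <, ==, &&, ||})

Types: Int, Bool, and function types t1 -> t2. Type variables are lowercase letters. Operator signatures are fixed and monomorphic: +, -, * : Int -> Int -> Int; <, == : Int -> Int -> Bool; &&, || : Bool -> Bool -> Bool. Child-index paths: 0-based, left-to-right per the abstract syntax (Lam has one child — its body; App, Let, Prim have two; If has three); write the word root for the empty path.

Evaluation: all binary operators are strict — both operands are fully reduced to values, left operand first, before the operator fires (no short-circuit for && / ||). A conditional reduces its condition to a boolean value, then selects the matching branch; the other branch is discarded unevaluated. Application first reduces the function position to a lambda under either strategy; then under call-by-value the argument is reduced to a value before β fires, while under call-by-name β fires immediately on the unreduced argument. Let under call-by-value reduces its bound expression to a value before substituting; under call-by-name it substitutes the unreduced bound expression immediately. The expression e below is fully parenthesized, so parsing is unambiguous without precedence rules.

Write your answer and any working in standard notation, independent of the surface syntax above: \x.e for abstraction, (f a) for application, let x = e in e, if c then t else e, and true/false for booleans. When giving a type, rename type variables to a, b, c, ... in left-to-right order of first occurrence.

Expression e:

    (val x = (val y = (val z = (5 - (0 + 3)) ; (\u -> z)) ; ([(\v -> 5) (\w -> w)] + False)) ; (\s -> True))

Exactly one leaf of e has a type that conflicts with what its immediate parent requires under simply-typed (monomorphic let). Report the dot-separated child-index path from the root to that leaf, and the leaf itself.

Derivation:
  unify Int ~ Int
  unify Int ~ Int
  unify Int ~ Int
  unify Int ~ Int
let z : Int
z : Int
\u._ : a -> Int
let y : a -> Int
\v._ : b -> Int
w : c
\w._ : c -> c
  unify b -> Int ~ (c -> c) -> d
  unify b ~ c -> c
  unify Int ~ d
_ _ : Int
  unify Int ~ Int
  unify Bool ~ Int
  FAIL: mismatch Bool ~ Int

Answer: 0.1.1 : false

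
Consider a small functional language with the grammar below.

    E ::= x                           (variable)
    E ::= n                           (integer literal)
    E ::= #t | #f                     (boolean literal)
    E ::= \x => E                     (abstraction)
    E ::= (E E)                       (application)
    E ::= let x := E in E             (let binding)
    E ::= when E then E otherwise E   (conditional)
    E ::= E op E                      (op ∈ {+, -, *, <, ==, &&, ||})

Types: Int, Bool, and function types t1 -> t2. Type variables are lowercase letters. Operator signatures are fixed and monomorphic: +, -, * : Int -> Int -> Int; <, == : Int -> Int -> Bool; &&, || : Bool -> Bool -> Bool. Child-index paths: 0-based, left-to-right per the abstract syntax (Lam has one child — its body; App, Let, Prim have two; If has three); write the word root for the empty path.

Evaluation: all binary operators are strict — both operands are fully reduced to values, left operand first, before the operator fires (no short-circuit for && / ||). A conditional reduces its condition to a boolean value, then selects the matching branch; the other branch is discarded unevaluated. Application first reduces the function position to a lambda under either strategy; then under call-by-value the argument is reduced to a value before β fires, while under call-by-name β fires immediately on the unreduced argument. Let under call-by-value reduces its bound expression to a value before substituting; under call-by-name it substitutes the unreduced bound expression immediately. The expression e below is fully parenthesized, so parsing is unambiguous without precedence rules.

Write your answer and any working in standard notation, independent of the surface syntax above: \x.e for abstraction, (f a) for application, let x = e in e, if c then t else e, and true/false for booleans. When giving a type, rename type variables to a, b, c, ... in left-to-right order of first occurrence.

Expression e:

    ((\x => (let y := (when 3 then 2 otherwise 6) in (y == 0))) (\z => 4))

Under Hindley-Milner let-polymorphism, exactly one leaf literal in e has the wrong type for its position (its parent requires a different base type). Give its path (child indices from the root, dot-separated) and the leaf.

Answer: 0.0.0.0 : 3

Trace:
  unify Int ~ Bool
  FAIL: mismatch Int ~ Bool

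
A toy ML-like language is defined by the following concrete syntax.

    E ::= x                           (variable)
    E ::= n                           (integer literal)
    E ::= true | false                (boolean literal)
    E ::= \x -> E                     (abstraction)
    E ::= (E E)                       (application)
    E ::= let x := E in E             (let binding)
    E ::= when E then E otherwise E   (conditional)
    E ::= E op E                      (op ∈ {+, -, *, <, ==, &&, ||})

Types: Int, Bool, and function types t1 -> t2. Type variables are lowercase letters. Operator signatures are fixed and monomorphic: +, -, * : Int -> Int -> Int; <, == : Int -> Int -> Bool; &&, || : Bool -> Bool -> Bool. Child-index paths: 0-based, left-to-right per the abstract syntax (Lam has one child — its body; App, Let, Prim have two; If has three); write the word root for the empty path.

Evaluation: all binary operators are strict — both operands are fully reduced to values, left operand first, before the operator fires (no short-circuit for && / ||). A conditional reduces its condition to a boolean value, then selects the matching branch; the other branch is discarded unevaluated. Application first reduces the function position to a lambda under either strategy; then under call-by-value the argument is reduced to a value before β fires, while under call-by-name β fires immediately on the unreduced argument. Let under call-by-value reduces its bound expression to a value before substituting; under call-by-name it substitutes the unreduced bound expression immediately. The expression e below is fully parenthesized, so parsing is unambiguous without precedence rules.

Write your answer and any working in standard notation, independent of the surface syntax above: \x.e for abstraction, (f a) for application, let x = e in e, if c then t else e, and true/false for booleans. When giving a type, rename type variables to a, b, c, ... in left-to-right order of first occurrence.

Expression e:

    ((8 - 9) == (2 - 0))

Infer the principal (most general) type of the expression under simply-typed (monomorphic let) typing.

Derivation:
  unify Int ~ Int
  unify Int ~ Int
  unify Int ~ Int
  unify Int ~ Int
  unify Int ~ Int
  unify Int ~ Int

Answer: Bool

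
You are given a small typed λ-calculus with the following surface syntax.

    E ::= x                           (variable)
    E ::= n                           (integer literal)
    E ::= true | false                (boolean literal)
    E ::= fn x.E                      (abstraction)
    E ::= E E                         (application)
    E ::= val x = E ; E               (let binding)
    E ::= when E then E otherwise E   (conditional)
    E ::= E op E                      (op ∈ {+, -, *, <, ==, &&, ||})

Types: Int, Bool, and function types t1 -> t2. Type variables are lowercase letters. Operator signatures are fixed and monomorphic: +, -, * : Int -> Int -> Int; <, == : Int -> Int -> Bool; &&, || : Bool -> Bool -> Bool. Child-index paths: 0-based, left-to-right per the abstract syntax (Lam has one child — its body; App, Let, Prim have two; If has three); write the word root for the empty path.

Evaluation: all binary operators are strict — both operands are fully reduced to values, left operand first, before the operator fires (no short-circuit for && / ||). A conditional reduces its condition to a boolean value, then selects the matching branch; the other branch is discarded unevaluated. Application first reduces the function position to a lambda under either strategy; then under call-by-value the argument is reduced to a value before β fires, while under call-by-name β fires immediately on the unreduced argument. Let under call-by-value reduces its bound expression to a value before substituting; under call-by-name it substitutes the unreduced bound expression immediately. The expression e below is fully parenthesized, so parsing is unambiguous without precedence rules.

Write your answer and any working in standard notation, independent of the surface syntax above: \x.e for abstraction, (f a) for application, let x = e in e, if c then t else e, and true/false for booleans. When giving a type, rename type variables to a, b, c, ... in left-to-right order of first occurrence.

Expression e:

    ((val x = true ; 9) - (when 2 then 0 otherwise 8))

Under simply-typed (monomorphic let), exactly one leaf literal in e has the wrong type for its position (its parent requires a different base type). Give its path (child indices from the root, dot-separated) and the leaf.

Answer: 1.0 : 2

Trace:
let x : Bool
  unify Int ~ Int
  unify Int ~ Bool
  FAIL: mismatch Int ~ Bool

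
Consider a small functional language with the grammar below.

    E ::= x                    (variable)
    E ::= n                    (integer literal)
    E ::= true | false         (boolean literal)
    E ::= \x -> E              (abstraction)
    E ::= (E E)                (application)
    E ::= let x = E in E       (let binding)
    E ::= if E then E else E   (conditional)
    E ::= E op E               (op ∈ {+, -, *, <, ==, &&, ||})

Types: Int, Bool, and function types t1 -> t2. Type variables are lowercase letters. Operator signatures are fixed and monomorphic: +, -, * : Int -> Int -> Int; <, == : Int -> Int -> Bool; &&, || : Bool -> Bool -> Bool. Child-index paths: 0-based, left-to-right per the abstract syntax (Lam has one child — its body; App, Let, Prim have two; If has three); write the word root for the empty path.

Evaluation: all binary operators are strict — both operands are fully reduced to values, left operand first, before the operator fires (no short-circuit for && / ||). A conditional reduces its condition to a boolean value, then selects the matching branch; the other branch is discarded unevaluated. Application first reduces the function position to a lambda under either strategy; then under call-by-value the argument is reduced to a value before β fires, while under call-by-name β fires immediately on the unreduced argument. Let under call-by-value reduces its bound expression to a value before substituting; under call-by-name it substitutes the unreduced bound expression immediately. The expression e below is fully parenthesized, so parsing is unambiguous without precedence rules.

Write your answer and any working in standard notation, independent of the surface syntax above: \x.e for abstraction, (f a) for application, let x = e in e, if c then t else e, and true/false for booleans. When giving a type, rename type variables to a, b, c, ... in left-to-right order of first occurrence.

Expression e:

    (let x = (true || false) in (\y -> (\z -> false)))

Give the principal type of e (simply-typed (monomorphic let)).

Answer: a -> b -> Bool

Working:
  unify Bool ~ Bool
  unify Bool ~ Bool
let x : Bool
\z._ : b -> Bool
\y._ : a -> b -> Bool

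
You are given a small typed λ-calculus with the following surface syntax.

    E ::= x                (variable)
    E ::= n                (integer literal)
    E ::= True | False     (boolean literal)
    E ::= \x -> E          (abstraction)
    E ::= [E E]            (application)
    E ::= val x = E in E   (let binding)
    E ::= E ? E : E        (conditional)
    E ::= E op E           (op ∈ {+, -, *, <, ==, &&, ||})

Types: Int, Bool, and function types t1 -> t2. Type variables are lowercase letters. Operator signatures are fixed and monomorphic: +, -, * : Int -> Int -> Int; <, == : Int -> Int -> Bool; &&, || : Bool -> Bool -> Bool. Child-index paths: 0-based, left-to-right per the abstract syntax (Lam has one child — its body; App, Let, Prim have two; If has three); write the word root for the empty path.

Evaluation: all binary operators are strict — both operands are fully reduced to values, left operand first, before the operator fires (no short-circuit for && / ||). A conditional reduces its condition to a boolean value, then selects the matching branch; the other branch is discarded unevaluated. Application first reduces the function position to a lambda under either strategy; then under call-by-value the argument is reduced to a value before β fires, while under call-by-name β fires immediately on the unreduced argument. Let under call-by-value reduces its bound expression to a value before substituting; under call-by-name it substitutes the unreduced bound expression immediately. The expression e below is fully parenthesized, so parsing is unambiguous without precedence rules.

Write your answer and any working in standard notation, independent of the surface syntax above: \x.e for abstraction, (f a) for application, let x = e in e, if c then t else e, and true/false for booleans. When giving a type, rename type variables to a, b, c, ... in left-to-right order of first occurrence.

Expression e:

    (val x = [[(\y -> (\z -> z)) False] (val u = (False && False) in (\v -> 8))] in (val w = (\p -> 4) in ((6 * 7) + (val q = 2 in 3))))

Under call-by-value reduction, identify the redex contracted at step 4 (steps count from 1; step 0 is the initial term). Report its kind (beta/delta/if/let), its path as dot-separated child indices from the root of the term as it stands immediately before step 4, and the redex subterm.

Working:
step 0: (let x = (((\y.(\z.z)) false) (let u = (false && false) in (\v.8))) in (let w = (\p.4) in ((6 * 7) + (let q = 2 in 3))))
step 1: [beta@0.0] (let x = ((\z.z) (let u = (false && false) in (\v.8))) in (let w = (\p.4) in ((6 * 7) + (let q = 2 in 3))))
step 2: [delta@0.1.0] (let x = ((\z.z) (let u = false in (\v.8))) in (let w = (\p.4) in ((6 * 7) + (let q = 2 in 3))))
step 3: [let@0.1] (let x = ((\z.z) (\v.8)) in (let w = (\p.4) in ((6 * 7) + (let q = 2 in 3))))
step 4: [beta@0] (let x = (\v.8) in (let w = (\p.4) in ((6 * 7) + (let q = 2 in 3))))

Answer: beta at 0 : ((\z.z) (\v.8))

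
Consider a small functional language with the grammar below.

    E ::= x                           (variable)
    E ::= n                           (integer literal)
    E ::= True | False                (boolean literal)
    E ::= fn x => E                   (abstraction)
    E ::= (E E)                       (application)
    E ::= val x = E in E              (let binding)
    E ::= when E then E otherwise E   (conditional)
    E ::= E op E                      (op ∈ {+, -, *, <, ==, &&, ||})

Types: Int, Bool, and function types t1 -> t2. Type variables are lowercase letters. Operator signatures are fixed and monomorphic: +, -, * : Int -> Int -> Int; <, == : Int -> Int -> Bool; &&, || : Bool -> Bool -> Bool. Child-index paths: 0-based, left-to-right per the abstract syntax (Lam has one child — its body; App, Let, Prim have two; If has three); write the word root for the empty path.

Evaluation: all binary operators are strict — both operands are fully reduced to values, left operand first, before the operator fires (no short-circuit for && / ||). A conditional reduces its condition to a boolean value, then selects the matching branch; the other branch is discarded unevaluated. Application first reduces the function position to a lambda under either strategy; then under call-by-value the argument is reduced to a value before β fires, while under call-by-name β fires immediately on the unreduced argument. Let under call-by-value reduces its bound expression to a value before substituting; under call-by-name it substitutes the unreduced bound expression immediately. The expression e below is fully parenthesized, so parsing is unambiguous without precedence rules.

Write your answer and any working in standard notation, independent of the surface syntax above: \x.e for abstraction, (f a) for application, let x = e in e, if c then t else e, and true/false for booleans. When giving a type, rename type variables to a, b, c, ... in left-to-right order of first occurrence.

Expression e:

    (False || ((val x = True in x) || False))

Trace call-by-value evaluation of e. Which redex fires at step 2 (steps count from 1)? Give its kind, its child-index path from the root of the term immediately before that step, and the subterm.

Answer: delta at 1 : (true || false)

Derivation:
step 0: (false || ((let x = true in x) || false))
step 1: [let@1.0] (false || (true || false))
step 2: [delta@1] (false || true)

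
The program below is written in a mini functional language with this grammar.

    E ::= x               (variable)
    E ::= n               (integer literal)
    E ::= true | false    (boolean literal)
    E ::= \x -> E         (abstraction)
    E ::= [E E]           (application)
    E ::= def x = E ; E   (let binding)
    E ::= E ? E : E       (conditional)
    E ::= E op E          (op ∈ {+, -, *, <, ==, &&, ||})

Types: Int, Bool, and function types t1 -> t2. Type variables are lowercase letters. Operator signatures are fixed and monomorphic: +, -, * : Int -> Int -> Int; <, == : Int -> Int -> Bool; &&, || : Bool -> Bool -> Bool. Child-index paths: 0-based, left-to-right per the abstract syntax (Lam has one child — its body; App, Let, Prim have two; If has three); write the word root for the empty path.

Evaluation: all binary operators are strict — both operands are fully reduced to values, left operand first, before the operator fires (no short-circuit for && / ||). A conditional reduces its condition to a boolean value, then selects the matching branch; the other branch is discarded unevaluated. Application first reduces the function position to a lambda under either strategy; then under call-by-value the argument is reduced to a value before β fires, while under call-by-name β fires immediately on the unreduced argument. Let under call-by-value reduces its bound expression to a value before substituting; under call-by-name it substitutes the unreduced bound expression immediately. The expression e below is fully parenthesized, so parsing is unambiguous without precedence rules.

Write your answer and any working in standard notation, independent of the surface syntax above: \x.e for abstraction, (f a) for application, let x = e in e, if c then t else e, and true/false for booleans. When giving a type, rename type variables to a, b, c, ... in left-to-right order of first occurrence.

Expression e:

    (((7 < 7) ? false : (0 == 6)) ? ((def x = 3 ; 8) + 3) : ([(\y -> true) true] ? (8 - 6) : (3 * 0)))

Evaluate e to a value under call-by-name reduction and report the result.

Trace:
step 0: (if (if (7 < 7) then false else (0 == 6)) then ((let x = 3 in 8) + 3) else (if ((\y.true) true) then (8 - 6) else (3 * 0)))
step 1: [delta@0.0] (if (if false then false else (0 == 6)) then ((let x = 3 in 8) + 3) else (if ((\y.true) true) then (8 - 6) else (3 * 0)))
step 2: [if@0] (if (0 == 6) then ((let x = 3 in 8) + 3) else (if ((\y.true) true) then (8 - 6) else (3 * 0)))
step 3: [delta@0] (if false then ((let x = 3 in 8) + 3) else (if ((\y.true) true) then (8 - 6) else (3 * 0)))
step 4: [if@root] (if ((\y.true) true) then (8 - 6) else (3 * 0))
step 5: [beta@0] (if true then (8 - 6) else (3 * 0))
step 6: [if@root] (8 - 6)
step 7: [delta@root] 2

Answer: 2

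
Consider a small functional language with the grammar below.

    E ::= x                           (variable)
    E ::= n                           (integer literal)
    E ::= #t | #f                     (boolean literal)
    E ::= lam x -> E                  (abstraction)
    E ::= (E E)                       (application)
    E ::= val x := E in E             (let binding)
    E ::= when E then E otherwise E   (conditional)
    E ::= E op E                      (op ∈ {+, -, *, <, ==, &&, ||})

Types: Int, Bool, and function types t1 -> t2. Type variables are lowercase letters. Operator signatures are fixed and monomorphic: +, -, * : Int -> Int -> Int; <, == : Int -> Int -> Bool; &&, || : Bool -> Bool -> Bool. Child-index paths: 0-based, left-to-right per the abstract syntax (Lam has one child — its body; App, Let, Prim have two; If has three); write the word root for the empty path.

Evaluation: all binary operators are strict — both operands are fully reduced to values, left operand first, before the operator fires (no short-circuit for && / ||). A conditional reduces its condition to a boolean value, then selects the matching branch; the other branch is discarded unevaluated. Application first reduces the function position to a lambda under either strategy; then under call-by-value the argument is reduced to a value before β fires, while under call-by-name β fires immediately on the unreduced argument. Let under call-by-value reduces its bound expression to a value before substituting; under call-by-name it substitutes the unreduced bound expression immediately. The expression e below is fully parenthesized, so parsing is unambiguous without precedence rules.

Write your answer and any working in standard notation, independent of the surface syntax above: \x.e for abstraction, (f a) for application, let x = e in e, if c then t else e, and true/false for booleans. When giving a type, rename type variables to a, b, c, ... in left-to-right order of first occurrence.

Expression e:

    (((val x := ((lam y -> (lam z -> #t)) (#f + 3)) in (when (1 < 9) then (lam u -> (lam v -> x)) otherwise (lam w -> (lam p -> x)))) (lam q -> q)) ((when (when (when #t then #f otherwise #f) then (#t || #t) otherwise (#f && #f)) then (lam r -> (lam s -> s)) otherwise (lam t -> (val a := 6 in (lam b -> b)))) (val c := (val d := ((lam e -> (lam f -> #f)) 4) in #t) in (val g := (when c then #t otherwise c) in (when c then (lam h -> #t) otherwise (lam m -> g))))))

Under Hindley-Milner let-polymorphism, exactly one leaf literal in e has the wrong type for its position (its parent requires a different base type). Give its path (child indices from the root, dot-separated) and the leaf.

Answer: 0.0.0.1.0 : false

Derivation:
\z._ : b -> Bool
\y._ : a -> b -> Bool
  unify Bool ~ Int
  FAIL: mismatch Bool ~ Int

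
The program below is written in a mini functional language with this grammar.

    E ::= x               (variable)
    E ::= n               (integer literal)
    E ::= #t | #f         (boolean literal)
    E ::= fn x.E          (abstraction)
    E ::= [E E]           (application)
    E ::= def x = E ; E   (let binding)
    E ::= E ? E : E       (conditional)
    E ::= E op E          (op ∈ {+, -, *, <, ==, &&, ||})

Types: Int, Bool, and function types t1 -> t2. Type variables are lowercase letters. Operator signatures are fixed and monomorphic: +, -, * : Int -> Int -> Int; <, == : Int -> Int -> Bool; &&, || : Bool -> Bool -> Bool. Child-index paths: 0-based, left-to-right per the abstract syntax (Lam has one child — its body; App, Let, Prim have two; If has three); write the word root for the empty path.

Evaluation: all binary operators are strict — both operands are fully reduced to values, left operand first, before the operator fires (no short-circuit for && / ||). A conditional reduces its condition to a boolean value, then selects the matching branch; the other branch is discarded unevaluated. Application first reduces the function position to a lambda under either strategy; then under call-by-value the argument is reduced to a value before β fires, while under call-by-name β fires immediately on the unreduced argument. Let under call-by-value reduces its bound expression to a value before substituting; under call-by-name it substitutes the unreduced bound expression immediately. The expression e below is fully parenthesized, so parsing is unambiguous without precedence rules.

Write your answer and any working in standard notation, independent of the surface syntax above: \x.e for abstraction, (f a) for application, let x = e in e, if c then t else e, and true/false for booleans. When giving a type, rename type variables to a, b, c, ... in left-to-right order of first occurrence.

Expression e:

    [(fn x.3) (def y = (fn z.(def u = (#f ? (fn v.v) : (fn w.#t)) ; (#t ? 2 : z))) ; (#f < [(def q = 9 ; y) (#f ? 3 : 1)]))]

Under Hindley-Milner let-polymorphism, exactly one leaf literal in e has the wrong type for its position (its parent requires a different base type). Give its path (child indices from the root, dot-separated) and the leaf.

Working:
\x._ : a -> Int
  unify Bool ~ Bool
v : c
\v._ : c -> c
\w._ : d -> Bool
  unify c -> c ~ d -> Bool
  unify c ~ d
  unify d ~ Bool
let u : Bool -> Bool
  unify Bool ~ Bool
z : b
  unify Int ~ b
\z._ : Int -> Int
let y : Int -> Int
  unify Bool ~ Int
  FAIL: mismatch Bool ~ Int

Answer: 1.1.0 : false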